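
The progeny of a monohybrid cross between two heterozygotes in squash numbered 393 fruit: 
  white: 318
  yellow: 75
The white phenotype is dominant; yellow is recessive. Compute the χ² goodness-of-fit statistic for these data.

For a monohybrid cross between heterozygotes with complete dominance, the expected phenotypic ratio is 3:1.
Expected counts for N = 393 under a 3:1 ratio (total parts = 4):
  white: 393 × 3/4 = 294.75
  yellow: 393 × 1/4 = 98.25
χ² = Σ (O − E)² / E
  white: (318 − 294.75)² / 294.75 = 1.8340
  yellow: (75 − 98.25)² / 98.25 = 5.5019
χ² = 1.8340 + 5.5019 = 7.3359 ≈ 7.336

7.336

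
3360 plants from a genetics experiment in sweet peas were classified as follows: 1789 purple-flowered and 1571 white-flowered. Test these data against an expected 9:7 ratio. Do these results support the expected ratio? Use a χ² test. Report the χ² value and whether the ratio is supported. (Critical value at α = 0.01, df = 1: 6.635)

12.337; not consistent

The 9:7 ratio has 16 parts, so with N = 3360 the expected counts are:
  purple-flowered: 3360 × 9/16 = 1890
  white-flowered: 3360 × 7/16 = 1470
χ² = Σ (O − E)² / E
  purple-flowered: (1789 − 1890)² / 1890 = 5.3974
  white-flowered: (1571 − 1470)² / 1470 = 6.9395
χ² = 5.3974 + 6.9395 = 12.3369 ≈ 12.337
Degrees of freedom = 2 − 1 = 1; critical value at α = 0.01 is 6.635.
Since 12.337 > 6.635, we reject the null hypothesis — the data do not fit the 9:7 ratio.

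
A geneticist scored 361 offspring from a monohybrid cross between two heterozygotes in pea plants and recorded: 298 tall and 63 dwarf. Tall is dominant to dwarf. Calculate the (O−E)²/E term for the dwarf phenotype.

8.228

For a monohybrid cross between heterozygotes with complete dominance, the expected phenotypic ratio is 3:1.
The 3:1 ratio has 4 parts, so with N = 361 the expected counts are:
  tall: 361 × 3/4 = 270.75
  dwarf: 361 × 1/4 = 90.25
Contribution of dwarf: (63 − 90.25)² / 90.25 = 8.2278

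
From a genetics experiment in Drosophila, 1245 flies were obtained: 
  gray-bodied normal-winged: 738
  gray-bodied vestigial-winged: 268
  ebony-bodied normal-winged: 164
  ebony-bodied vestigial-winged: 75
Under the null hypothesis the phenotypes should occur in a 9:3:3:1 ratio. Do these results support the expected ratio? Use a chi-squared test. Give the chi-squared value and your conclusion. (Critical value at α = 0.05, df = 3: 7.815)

27.902; not consistent

The 9:3:3:1 ratio has 16 parts, so with N = 1245 the expected counts are:
  gray-bodied normal-winged: 1245 × 9/16 = 700.3125
  gray-bodied vestigial-winged: 1245 × 3/16 = 233.4375
  ebony-bodied normal-winged: 1245 × 3/16 = 233.4375
  ebony-bodied vestigial-winged: 1245 × 1/16 = 77.8125
χ² = Σ (O − E)² / E
  gray-bodied normal-winged: (738 − 700.3125)² / 700.3125 = 2.0282
  gray-bodied vestigial-winged: (268 − 233.4375)² / 233.4375 = 5.1173
  ebony-bodied normal-winged: (164 − 233.4375)² / 233.4375 = 20.6546
  ebony-bodied vestigial-winged: (75 − 77.8125)² / 77.8125 = 0.1017
χ² = 2.0282 + 5.1173 + 20.6546 + 0.1017 = 27.9018 ≈ 27.902
Degrees of freedom = 4 − 1 = 3; critical value at α = 0.05 is 7.815.
Since 27.902 > 7.815, we reject the null hypothesis — the data do not fit the 9:3:3:1 ratio.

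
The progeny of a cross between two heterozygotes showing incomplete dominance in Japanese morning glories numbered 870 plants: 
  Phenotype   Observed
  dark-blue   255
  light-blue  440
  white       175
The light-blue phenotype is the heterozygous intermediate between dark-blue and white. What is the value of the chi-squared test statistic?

14.828

With incomplete dominance, a heterozygote × heterozygote cross gives a 1:2:1 phenotypic ratio.
Expected counts for N = 870 under a 1:2:1 ratio (total parts = 4):
  dark-blue: 870 × 1/4 = 217.5
  light-blue: 870 × 2/4 = 435
  white: 870 × 1/4 = 217.5
χ² = Σ (O − E)² / E
  dark-blue: (255 − 217.5)² / 217.5 = 6.4655
  light-blue: (440 − 435)² / 435 = 0.0575
  white: (175 − 217.5)² / 217.5 = 8.3046
χ² = 6.4655 + 0.0575 + 8.3046 = 14.8276 ≈ 14.828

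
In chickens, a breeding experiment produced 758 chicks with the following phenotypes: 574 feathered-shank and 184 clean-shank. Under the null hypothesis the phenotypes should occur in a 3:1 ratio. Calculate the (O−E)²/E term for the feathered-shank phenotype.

Total ratio parts = 4. Expected numbers out of 758:
  feathered-shank: 758 × 3/4 = 568.5
  clean-shank: 758 × 1/4 = 189.5
Contribution of feathered-shank: (574 − 568.5)² / 568.5 = 0.0532

0.053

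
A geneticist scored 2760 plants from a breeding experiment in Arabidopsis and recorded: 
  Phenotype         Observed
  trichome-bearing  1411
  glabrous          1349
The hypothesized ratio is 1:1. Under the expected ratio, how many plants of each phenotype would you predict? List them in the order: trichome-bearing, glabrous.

Total ratio parts = 2. Expected numbers out of 2760:
  trichome-bearing: 2760 × 1/2 = 1380
  glabrous: 2760 × 1/2 = 1380

1380, 1380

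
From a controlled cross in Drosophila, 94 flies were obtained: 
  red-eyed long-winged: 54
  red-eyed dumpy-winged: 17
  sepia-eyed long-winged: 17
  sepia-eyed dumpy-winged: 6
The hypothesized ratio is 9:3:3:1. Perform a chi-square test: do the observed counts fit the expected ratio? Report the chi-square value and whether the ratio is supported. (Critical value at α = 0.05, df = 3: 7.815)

Expected counts for N = 94 under a 9:3:3:1 ratio (total parts = 16):
  red-eyed long-winged: 94 × 9/16 = 52.875
  red-eyed dumpy-winged: 94 × 3/16 = 17.625
  sepia-eyed long-winged: 94 × 3/16 = 17.625
  sepia-eyed dumpy-winged: 94 × 1/16 = 5.875
χ² = Σ (O − E)² / E
  red-eyed long-winged: (54 − 52.875)² / 52.875 = 0.0239
  red-eyed dumpy-winged: (17 − 17.625)² / 17.625 = 0.0222
  sepia-eyed long-winged: (17 − 17.625)² / 17.625 = 0.0222
  sepia-eyed dumpy-winged: (6 − 5.875)² / 5.875 = 0.0027
χ² = 0.0239 + 0.0222 + 0.0222 + 0.0027 = 0.071
Degrees of freedom = 4 − 1 = 3; critical value at α = 0.05 is 7.815.
Since 0.071 < 7.815, we fail to reject the null hypothesis — the data are consistent with the 9:3:3:1 ratio.

0.071; consistent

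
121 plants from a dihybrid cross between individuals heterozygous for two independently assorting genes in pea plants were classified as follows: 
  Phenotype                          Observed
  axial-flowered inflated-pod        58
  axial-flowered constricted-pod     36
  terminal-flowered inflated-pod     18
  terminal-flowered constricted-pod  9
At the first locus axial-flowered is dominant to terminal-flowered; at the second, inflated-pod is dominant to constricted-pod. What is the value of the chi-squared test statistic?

10.541

A dihybrid F₂ with independent assortment and complete dominance at both loci gives a 9:3:3:1 phenotypic ratio.
Under the 9:3:3:1 hypothesis (Σ ratio = 16, N = 121):
  axial-flowered inflated-pod: 121 × 9/16 = 68.0625
  axial-flowered constricted-pod: 121 × 3/16 = 22.6875
  terminal-flowered inflated-pod: 121 × 3/16 = 22.6875
  terminal-flowered constricted-pod: 121 × 1/16 = 7.5625
χ² = Σ (O − E)² / E
  axial-flowered inflated-pod: (58 − 68.0625)² / 68.0625 = 1.4877
  axial-flowered constricted-pod: (36 − 22.6875)² / 22.6875 = 7.8115
  terminal-flowered inflated-pod: (18 − 22.6875)² / 22.6875 = 0.9685
  terminal-flowered constricted-pod: (9 − 7.5625)² / 7.5625 = 0.2732
χ² = 1.4877 + 7.8115 + 0.9685 + 0.2732 = 10.5409 ≈ 10.541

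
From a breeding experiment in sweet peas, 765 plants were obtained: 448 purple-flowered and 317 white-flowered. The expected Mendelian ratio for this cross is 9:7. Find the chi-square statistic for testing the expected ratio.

1.662

Under the 9:7 hypothesis (Σ ratio = 16, N = 765):
  purple-flowered: 765 × 9/16 = 430.3125
  white-flowered: 765 × 7/16 = 334.6875
χ² = Σ (O − E)² / E
  purple-flowered: (448 − 430.3125)² / 430.3125 = 0.7270
  white-flowered: (317 − 334.6875)² / 334.6875 = 0.9347
χ² = 0.7270 + 0.9347 = 1.6617 ≈ 1.662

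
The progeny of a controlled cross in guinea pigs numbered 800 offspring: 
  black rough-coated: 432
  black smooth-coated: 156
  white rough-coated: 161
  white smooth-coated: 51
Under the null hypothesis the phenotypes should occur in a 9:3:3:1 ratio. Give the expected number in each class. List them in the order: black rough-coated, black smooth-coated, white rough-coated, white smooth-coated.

Total ratio parts = 16. Expected numbers out of 800:
  black rough-coated: 800 × 9/16 = 450
  black smooth-coated: 800 × 3/16 = 150
  white rough-coated: 800 × 3/16 = 150
  white smooth-coated: 800 × 1/16 = 50

450, 150, 150, 50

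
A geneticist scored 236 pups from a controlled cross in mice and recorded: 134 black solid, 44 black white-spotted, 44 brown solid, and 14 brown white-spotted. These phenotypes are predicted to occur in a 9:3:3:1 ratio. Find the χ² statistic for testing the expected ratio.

0.053

Expected counts for N = 236 under a 9:3:3:1 ratio (total parts = 16):
  black solid: 236 × 9/16 = 132.75
  black white-spotted: 236 × 3/16 = 44.25
  brown solid: 236 × 3/16 = 44.25
  brown white-spotted: 236 × 1/16 = 14.75
χ² = Σ (O − E)² / E
  black solid: (134 − 132.75)² / 132.75 = 0.0118
  black white-spotted: (44 − 44.25)² / 44.25 = 0.0014
  brown solid: (44 − 44.25)² / 44.25 = 0.0014
  brown white-spotted: (14 − 14.75)² / 14.75 = 0.0381
χ² = 0.0118 + 0.0014 + 0.0014 + 0.0381 = 0.0527 ≈ 0.053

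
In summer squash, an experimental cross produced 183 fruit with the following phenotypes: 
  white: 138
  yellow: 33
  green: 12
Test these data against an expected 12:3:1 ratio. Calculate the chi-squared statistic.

0.082

Expected counts for N = 183 under a 12:3:1 ratio (total parts = 16):
  white: 183 × 12/16 = 137.25
  yellow: 183 × 3/16 = 34.3125
  green: 183 × 1/16 = 11.4375
χ² = Σ (O − E)² / E
  white: (138 − 137.25)² / 137.25 = 0.0041
  yellow: (33 − 34.3125)² / 34.3125 = 0.0502
  green: (12 − 11.4375)² / 11.4375 = 0.0277
χ² = 0.0041 + 0.0502 + 0.0277 = 0.082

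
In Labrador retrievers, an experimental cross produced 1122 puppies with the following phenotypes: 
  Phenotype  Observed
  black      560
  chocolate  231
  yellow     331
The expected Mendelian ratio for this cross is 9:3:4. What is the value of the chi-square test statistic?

19.129

Expected counts for N = 1122 under a 9:3:4 ratio (total parts = 16):
  black: 1122 × 9/16 = 631.125
  chocolate: 1122 × 3/16 = 210.375
  yellow: 1122 × 4/16 = 280.5
χ² = Σ (O − E)² / E
  black: (560 − 631.125)² / 631.125 = 8.0155
  chocolate: (231 − 210.375)² / 210.375 = 2.0221
  yellow: (331 − 280.5)² / 280.5 = 9.0918
χ² = 8.0155 + 2.0221 + 9.0918 = 19.1294 ≈ 19.129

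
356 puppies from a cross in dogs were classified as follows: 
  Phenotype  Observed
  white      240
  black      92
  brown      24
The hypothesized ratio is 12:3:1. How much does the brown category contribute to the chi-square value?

0.138

The 12:3:1 ratio has 16 parts, so with N = 356 the expected counts are:
  white: 356 × 12/16 = 267
  black: 356 × 3/16 = 66.75
  brown: 356 × 1/16 = 22.25
Contribution of brown: (24 − 22.25)² / 22.25 = 0.1376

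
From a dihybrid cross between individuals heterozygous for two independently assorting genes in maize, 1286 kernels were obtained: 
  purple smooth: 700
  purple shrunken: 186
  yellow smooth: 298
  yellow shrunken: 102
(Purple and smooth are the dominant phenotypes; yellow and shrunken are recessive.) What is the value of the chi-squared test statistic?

32.591

A dihybrid F₂ with independent assortment and complete dominance at both loci gives a 9:3:3:1 phenotypic ratio.
Total ratio parts = 16. Expected numbers out of 1286:
  purple smooth: 1286 × 9/16 = 723.375
  purple shrunken: 1286 × 3/16 = 241.125
  yellow smooth: 1286 × 3/16 = 241.125
  yellow shrunken: 1286 × 1/16 = 80.375
χ² = Σ (O − E)² / E
  purple smooth: (700 − 723.375)² / 723.375 = 0.7553
  purple shrunken: (186 − 241.125)² / 241.125 = 12.6024
  yellow smooth: (298 − 241.125)² / 241.125 = 13.4153
  yellow shrunken: (102 − 80.375)² / 80.375 = 5.8182
χ² = 0.7553 + 12.6024 + 13.4153 + 5.8182 = 32.5912 ≈ 32.591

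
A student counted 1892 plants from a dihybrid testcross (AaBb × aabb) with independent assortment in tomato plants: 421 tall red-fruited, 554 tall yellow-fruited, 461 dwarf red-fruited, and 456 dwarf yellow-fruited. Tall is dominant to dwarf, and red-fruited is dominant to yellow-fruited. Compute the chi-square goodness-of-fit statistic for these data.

A dihybrid testcross with independent assortment gives a 1:1:1:1 ratio.
The 1:1:1:1 ratio has 4 parts, so with N = 1892 the expected counts are:
  tall red-fruited: 1892 × 1/4 = 473
  tall yellow-fruited: 1892 × 1/4 = 473
  dwarf red-fruited: 1892 × 1/4 = 473
  dwarf yellow-fruited: 1892 × 1/4 = 473
χ² = Σ (O − E)² / E
  tall red-fruited: (421 − 473)² / 473 = 5.7167
  tall yellow-fruited: (554 − 473)² / 473 = 13.8710
  dwarf red-fruited: (461 − 473)² / 473 = 0.3044
  dwarf yellow-fruited: (456 − 473)² / 473 = 0.6110
χ² = 5.7167 + 13.8710 + 0.3044 + 0.6110 = 20.5031 ≈ 20.503

20.503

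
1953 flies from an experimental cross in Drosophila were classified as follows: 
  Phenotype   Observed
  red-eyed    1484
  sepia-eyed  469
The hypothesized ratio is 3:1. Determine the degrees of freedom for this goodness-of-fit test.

1

A goodness-of-fit test with 2 phenotype classes has df = 2 − 1 = 1.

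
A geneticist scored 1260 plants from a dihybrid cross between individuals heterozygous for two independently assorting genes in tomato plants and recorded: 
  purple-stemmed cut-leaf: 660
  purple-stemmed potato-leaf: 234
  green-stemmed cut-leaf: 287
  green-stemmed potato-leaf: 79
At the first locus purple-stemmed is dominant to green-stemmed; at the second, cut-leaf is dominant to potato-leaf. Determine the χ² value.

A dihybrid F₂ with independent assortment and complete dominance at both loci gives a 9:3:3:1 phenotypic ratio.
Under the 9:3:3:1 hypothesis (Σ ratio = 16, N = 1260):
  purple-stemmed cut-leaf: 1260 × 9/16 = 708.75
  purple-stemmed potato-leaf: 1260 × 3/16 = 236.25
  green-stemmed cut-leaf: 1260 × 3/16 = 236.25
  green-stemmed potato-leaf: 1260 × 1/16 = 78.75
χ² = Σ (O − E)² / E
  purple-stemmed cut-leaf: (660 − 708.75)² / 708.75 = 3.3532
  purple-stemmed potato-leaf: (234 − 236.25)² / 236.25 = 0.0214
  green-stemmed cut-leaf: (287 − 236.25)² / 236.25 = 10.9019
  green-stemmed potato-leaf: (79 − 78.75)² / 78.75 = 0.0008
χ² = 3.3532 + 0.0214 + 10.9019 + 0.0008 = 14.2773 ≈ 14.277

14.277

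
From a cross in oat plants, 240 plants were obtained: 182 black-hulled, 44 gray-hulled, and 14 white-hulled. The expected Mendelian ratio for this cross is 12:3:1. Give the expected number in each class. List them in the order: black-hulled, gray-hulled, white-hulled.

180, 45, 15

Under the 12:3:1 hypothesis (Σ ratio = 16, N = 240):
  black-hulled: 240 × 12/16 = 180
  gray-hulled: 240 × 3/16 = 45
  white-hulled: 240 × 1/16 = 15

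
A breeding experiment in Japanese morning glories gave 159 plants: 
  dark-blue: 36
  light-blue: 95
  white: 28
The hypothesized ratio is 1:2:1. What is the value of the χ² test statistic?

Total ratio parts = 4. Expected numbers out of 159:
  dark-blue: 159 × 1/4 = 39.75
  light-blue: 159 × 2/4 = 79.5
  white: 159 × 1/4 = 39.75
χ² = Σ (O − E)² / E
  dark-blue: (36 − 39.75)² / 39.75 = 0.3538
  light-blue: (95 − 79.5)² / 79.5 = 3.0220
  white: (28 − 39.75)² / 39.75 = 3.4733
χ² = 0.3538 + 3.0220 + 3.4733 = 6.8491 ≈ 6.849

6.849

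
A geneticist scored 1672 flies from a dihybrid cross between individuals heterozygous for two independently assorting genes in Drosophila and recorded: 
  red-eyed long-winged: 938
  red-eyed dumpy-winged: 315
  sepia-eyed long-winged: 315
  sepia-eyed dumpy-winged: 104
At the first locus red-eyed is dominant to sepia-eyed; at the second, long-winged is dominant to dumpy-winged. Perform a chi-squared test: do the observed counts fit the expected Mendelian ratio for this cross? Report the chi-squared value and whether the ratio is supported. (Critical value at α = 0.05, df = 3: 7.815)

A dihybrid F₂ with independent assortment and complete dominance at both loci gives a 9:3:3:1 phenotypic ratio.
Under the 9:3:3:1 hypothesis (Σ ratio = 16, N = 1672):
  red-eyed long-winged: 1672 × 9/16 = 940.5
  red-eyed dumpy-winged: 1672 × 3/16 = 313.5
  sepia-eyed long-winged: 1672 × 3/16 = 313.5
  sepia-eyed dumpy-winged: 1672 × 1/16 = 104.5
χ² = Σ (O − E)² / E
  red-eyed long-winged: (938 − 940.5)² / 940.5 = 0.0066
  red-eyed dumpy-winged: (315 − 313.5)² / 313.5 = 0.0072
  sepia-eyed long-winged: (315 − 313.5)² / 313.5 = 0.0072
  sepia-eyed dumpy-winged: (104 − 104.5)² / 104.5 = 0.0024
χ² = 0.0066 + 0.0072 + 0.0072 + 0.0024 = 0.0234 ≈ 0.023
Degrees of freedom = 4 − 1 = 3; critical value at α = 0.05 is 7.815.
Since 0.023 < 7.815, we fail to reject the null hypothesis — the data are consistent with the 9:3:3:1 ratio.

0.023; consistent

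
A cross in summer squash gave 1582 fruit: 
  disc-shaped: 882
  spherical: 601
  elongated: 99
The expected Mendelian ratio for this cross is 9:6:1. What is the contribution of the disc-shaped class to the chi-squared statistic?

The 9:6:1 ratio has 16 parts, so with N = 1582 the expected counts are:
  disc-shaped: 1582 × 9/16 = 889.875
  spherical: 1582 × 6/16 = 593.25
  elongated: 1582 × 1/16 = 98.875
Contribution of disc-shaped: (882 − 889.875)² / 889.875 = 0.0697

0.070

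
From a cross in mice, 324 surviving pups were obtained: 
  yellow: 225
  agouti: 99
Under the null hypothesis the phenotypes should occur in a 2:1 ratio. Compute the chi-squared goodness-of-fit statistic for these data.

Expected counts for N = 324 under a 2:1 ratio (total parts = 3):
  yellow: 324 × 2/3 = 216
  agouti: 324 × 1/3 = 108
χ² = Σ (O − E)² / E
  yellow: (225 − 216)² / 216 = 0.3750
  agouti: (99 − 108)² / 108 = 0.7500
χ² = 0.3750 + 0.7500 = 1.125

1.125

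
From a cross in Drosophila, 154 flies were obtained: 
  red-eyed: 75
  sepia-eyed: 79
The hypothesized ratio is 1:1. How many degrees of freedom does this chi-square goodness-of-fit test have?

A goodness-of-fit test with 2 phenotype classes has df = 2 − 1 = 1.

1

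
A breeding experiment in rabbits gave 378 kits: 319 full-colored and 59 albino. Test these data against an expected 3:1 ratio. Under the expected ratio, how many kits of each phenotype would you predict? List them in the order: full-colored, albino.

283.5, 94.5

Under the 3:1 hypothesis (Σ ratio = 4, N = 378):
  full-colored: 378 × 3/4 = 283.5
  albino: 378 × 1/4 = 94.5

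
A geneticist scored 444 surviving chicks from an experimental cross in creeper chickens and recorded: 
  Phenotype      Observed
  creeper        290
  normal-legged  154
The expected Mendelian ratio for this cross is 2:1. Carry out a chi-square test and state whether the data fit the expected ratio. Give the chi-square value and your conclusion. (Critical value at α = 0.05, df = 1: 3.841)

Total ratio parts = 3. Expected numbers out of 444:
  creeper: 444 × 2/3 = 296
  normal-legged: 444 × 1/3 = 148
χ² = Σ (O − E)² / E
  creeper: (290 − 296)² / 296 = 0.1216
  normal-legged: (154 − 148)² / 148 = 0.2432
χ² = 0.1216 + 0.2432 = 0.3648 ≈ 0.365
Degrees of freedom = 2 − 1 = 1; critical value at α = 0.05 is 3.841.
Since 0.365 < 3.841, we fail to reject the null hypothesis — the data are consistent with the 2:1 ratio.

0.365; consistent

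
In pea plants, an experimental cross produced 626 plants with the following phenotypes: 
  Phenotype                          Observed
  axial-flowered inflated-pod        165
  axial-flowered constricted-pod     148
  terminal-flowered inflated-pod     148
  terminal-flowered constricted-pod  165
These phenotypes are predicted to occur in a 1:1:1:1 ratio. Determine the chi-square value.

Under the 1:1:1:1 hypothesis (Σ ratio = 4, N = 626):
  axial-flowered inflated-pod: 626 × 1/4 = 156.5
  axial-flowered constricted-pod: 626 × 1/4 = 156.5
  terminal-flowered inflated-pod: 626 × 1/4 = 156.5
  terminal-flowered constricted-pod: 626 × 1/4 = 156.5
χ² = Σ (O − E)² / E
  axial-flowered inflated-pod: (165 − 156.5)² / 156.5 = 0.4617
  axial-flowered constricted-pod: (148 − 156.5)² / 156.5 = 0.4617
  terminal-flowered inflated-pod: (148 − 156.5)² / 156.5 = 0.4617
  terminal-flowered constricted-pod: (165 − 156.5)² / 156.5 = 0.4617
χ² = 0.4617 + 0.4617 + 0.4617 + 0.4617 = 1.8468 ≈ 1.847

1.847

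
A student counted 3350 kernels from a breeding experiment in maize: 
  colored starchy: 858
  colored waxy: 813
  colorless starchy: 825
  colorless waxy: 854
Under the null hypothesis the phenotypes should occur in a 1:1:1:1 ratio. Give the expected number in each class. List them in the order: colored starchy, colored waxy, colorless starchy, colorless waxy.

837.5, 837.5, 837.5, 837.5

Under the 1:1:1:1 hypothesis (Σ ratio = 4, N = 3350):
  colored starchy: 3350 × 1/4 = 837.5
  colored waxy: 3350 × 1/4 = 837.5
  colorless starchy: 3350 × 1/4 = 837.5
  colorless waxy: 3350 × 1/4 = 837.5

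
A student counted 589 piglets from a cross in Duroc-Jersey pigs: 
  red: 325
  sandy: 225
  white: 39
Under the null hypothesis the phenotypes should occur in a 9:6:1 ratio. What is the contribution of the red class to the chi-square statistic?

0.120

The 9:6:1 ratio has 16 parts, so with N = 589 the expected counts are:
  red: 589 × 9/16 = 331.3125
  sandy: 589 × 6/16 = 220.875
  white: 589 × 1/16 = 36.8125
Contribution of red: (325 − 331.3125)² / 331.3125 = 0.1203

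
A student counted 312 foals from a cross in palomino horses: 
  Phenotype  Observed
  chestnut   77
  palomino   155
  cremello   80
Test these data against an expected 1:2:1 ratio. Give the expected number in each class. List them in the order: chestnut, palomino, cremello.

78, 156, 78

The 1:2:1 ratio has 4 parts, so with N = 312 the expected counts are:
  chestnut: 312 × 1/4 = 78
  palomino: 312 × 2/4 = 156
  cremello: 312 × 1/4 = 78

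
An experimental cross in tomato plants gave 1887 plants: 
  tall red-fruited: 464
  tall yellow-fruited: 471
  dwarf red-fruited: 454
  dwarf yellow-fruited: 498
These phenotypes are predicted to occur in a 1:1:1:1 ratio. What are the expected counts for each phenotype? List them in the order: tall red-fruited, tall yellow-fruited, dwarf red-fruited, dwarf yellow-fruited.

Under the 1:1:1:1 hypothesis (Σ ratio = 4, N = 1887):
  tall red-fruited: 1887 × 1/4 = 471.75
  tall yellow-fruited: 1887 × 1/4 = 471.75
  dwarf red-fruited: 1887 × 1/4 = 471.75
  dwarf yellow-fruited: 1887 × 1/4 = 471.75

471.75, 471.75, 471.75, 471.75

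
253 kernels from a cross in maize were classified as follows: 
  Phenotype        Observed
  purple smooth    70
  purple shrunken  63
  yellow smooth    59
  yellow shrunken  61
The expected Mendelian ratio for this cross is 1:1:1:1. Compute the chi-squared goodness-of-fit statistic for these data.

1.087

Total ratio parts = 4. Expected numbers out of 253:
  purple smooth: 253 × 1/4 = 63.25
  purple shrunken: 253 × 1/4 = 63.25
  yellow smooth: 253 × 1/4 = 63.25
  yellow shrunken: 253 × 1/4 = 63.25
χ² = Σ (O − E)² / E
  purple smooth: (70 − 63.25)² / 63.25 = 0.7204
  purple shrunken: (63 − 63.25)² / 63.25 = 0.0010
  yellow smooth: (59 − 63.25)² / 63.25 = 0.2856
  yellow shrunken: (61 − 63.25)² / 63.25 = 0.0800
χ² = 0.7204 + 0.0010 + 0.2856 + 0.0800 = 1.087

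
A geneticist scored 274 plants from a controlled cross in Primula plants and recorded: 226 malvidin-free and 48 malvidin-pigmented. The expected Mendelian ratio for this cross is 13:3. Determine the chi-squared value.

0.273

Expected counts for N = 274 under a 13:3 ratio (total parts = 16):
  malvidin-free: 274 × 13/16 = 222.625
  malvidin-pigmented: 274 × 3/16 = 51.375
χ² = Σ (O − E)² / E
  malvidin-free: (226 − 222.625)² / 222.625 = 0.0512
  malvidin-pigmented: (48 − 51.375)² / 51.375 = 0.2217
χ² = 0.0512 + 0.2217 = 0.2729 ≈ 0.273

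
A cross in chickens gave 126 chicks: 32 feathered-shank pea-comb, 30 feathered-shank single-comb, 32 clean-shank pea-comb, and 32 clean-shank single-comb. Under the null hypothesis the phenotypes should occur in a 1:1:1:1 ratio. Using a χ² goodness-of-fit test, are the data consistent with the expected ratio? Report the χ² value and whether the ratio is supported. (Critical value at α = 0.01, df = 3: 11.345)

0.095; consistent

Total ratio parts = 4. Expected numbers out of 126:
  feathered-shank pea-comb: 126 × 1/4 = 31.5
  feathered-shank single-comb: 126 × 1/4 = 31.5
  clean-shank pea-comb: 126 × 1/4 = 31.5
  clean-shank single-comb: 126 × 1/4 = 31.5
χ² = Σ (O − E)² / E
  feathered-shank pea-comb: (32 − 31.5)² / 31.5 = 0.0079
  feathered-shank single-comb: (30 − 31.5)² / 31.5 = 0.0714
  clean-shank pea-comb: (32 − 31.5)² / 31.5 = 0.0079
  clean-shank single-comb: (32 − 31.5)² / 31.5 = 0.0079
χ² = 0.0079 + 0.0714 + 0.0079 + 0.0079 = 0.0951 ≈ 0.095
Degrees of freedom = 4 − 1 = 3; critical value at α = 0.01 is 11.345.
Since 0.095 < 11.345, we fail to reject the null hypothesis — the data are consistent with the 1:1:1:1 ratio.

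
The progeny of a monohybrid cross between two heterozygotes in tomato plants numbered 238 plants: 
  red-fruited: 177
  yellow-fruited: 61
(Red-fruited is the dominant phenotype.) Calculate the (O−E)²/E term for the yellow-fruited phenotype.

For a monohybrid cross between heterozygotes with complete dominance, the expected phenotypic ratio is 3:1.
The 3:1 ratio has 4 parts, so with N = 238 the expected counts are:
  red-fruited: 238 × 3/4 = 178.5
  yellow-fruited: 238 × 1/4 = 59.5
Contribution of yellow-fruited: (61 − 59.5)² / 59.5 = 0.0378

0.038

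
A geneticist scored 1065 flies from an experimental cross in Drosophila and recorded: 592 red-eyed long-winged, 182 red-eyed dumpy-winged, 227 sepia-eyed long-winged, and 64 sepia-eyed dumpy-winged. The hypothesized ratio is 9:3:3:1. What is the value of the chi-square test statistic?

5.484

Under the 9:3:3:1 hypothesis (Σ ratio = 16, N = 1065):
  red-eyed long-winged: 1065 × 9/16 = 599.0625
  red-eyed dumpy-winged: 1065 × 3/16 = 199.6875
  sepia-eyed long-winged: 1065 × 3/16 = 199.6875
  sepia-eyed dumpy-winged: 1065 × 1/16 = 66.5625
χ² = Σ (O − E)² / E
  red-eyed long-winged: (592 − 599.0625)² / 599.0625 = 0.0833
  red-eyed dumpy-winged: (182 − 199.6875)² / 199.6875 = 1.5667
  sepia-eyed long-winged: (227 − 199.6875)² / 199.6875 = 3.7357
  sepia-eyed dumpy-winged: (64 − 66.5625)² / 66.5625 = 0.0987
χ² = 0.0833 + 1.5667 + 3.7357 + 0.0987 = 5.4844 ≈ 5.484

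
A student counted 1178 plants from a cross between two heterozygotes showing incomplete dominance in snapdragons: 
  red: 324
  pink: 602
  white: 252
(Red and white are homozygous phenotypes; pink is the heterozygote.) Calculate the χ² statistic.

9.375

With incomplete dominance, a heterozygote × heterozygote cross gives a 1:2:1 phenotypic ratio.
Total ratio parts = 4. Expected numbers out of 1178:
  red: 1178 × 1/4 = 294.5
  pink: 1178 × 2/4 = 589
  white: 1178 × 1/4 = 294.5
χ² = Σ (O − E)² / E
  red: (324 − 294.5)² / 294.5 = 2.9550
  pink: (602 − 589)² / 589 = 0.2869
  white: (252 − 294.5)² / 294.5 = 6.1333
χ² = 2.9550 + 0.2869 + 6.1333 = 9.3752 ≈ 9.375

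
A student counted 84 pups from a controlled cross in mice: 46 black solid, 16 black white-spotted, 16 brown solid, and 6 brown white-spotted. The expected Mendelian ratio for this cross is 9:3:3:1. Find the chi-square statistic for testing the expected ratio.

0.148

Under the 9:3:3:1 hypothesis (Σ ratio = 16, N = 84):
  black solid: 84 × 9/16 = 47.25
  black white-spotted: 84 × 3/16 = 15.75
  brown solid: 84 × 3/16 = 15.75
  brown white-spotted: 84 × 1/16 = 5.25
χ² = Σ (O − E)² / E
  black solid: (46 − 47.25)² / 47.25 = 0.0331
  black white-spotted: (16 − 15.75)² / 15.75 = 0.0040
  brown solid: (16 − 15.75)² / 15.75 = 0.0040
  brown white-spotted: (6 − 5.25)² / 5.25 = 0.1071
χ² = 0.0331 + 0.0040 + 0.0040 + 0.1071 = 0.1482 ≈ 0.148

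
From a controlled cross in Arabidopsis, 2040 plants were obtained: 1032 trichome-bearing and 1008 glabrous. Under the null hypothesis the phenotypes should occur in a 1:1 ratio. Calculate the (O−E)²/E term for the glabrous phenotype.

0.141

Under the 1:1 hypothesis (Σ ratio = 2, N = 2040):
  trichome-bearing: 2040 × 1/2 = 1020
  glabrous: 2040 × 1/2 = 1020
Contribution of glabrous: (1008 − 1020)² / 1020 = 0.1412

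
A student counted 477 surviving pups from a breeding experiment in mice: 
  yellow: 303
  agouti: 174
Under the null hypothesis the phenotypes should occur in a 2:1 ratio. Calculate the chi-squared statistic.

2.123

Expected counts for N = 477 under a 2:1 ratio (total parts = 3):
  yellow: 477 × 2/3 = 318
  agouti: 477 × 1/3 = 159
χ² = Σ (O − E)² / E
  yellow: (303 − 318)² / 318 = 0.7075
  agouti: (174 − 159)² / 159 = 1.4151
χ² = 0.7075 + 1.4151 = 2.1226 ≈ 2.123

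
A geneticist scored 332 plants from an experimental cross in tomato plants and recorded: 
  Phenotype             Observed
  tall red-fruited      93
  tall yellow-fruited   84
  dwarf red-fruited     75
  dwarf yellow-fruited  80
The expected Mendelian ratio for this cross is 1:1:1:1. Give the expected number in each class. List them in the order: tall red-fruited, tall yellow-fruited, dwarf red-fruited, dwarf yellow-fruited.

83, 83, 83, 83

Expected counts for N = 332 under a 1:1:1:1 ratio (total parts = 4):
  tall red-fruited: 332 × 1/4 = 83
  tall yellow-fruited: 332 × 1/4 = 83
  dwarf red-fruited: 332 × 1/4 = 83
  dwarf yellow-fruited: 332 × 1/4 = 83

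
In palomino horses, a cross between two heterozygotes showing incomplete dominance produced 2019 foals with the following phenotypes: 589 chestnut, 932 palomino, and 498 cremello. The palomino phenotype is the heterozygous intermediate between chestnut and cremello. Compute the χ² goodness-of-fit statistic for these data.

20.103

With incomplete dominance, a heterozygote × heterozygote cross gives a 1:2:1 phenotypic ratio.
Total ratio parts = 4. Expected numbers out of 2019:
  chestnut: 2019 × 1/4 = 504.75
  palomino: 2019 × 2/4 = 1009.5
  cremello: 2019 × 1/4 = 504.75
χ² = Σ (O − E)² / E
  chestnut: (589 − 504.75)² / 504.75 = 14.0625
  palomino: (932 − 1009.5)² / 1009.5 = 5.9497
  cremello: (498 − 504.75)² / 504.75 = 0.0903
χ² = 14.0625 + 5.9497 + 0.0903 = 20.1025 ≈ 20.103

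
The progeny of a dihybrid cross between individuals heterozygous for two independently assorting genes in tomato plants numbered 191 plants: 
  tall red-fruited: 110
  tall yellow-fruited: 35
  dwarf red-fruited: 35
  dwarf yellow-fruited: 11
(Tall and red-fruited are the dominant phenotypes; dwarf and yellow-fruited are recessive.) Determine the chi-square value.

A dihybrid F₂ with independent assortment and complete dominance at both loci gives a 9:3:3:1 phenotypic ratio.
Expected counts for N = 191 under a 9:3:3:1 ratio (total parts = 16):
  tall red-fruited: 191 × 9/16 = 107.4375
  tall yellow-fruited: 191 × 3/16 = 35.8125
  dwarf red-fruited: 191 × 3/16 = 35.8125
  dwarf yellow-fruited: 191 × 1/16 = 11.9375
χ² = Σ (O − E)² / E
  tall red-fruited: (110 − 107.4375)² / 107.4375 = 0.0611
  tall yellow-fruited: (35 − 35.8125)² / 35.8125 = 0.0184
  dwarf red-fruited: (35 − 35.8125)² / 35.8125 = 0.0184
  dwarf yellow-fruited: (11 − 11.9375)² / 11.9375 = 0.0736
χ² = 0.0611 + 0.0184 + 0.0184 + 0.0736 = 0.1715 ≈ 0.172

0.172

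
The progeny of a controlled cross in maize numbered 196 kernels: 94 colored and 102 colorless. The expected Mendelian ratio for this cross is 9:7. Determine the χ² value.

The 9:7 ratio has 16 parts, so with N = 196 the expected counts are:
  colored: 196 × 9/16 = 110.25
  colorless: 196 × 7/16 = 85.75
χ² = Σ (O − E)² / E
  colored: (94 − 110.25)² / 110.25 = 2.3951
  colorless: (102 − 85.75)² / 85.75 = 3.0794
χ² = 2.3951 + 3.0794 = 5.4745 ≈ 5.475

5.475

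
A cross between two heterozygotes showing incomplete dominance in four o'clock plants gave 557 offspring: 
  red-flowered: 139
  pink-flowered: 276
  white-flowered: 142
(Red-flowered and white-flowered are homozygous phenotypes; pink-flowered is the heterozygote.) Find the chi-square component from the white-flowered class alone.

0.054

With incomplete dominance, a heterozygote × heterozygote cross gives a 1:2:1 phenotypic ratio.
Expected counts for N = 557 under a 1:2:1 ratio (total parts = 4):
  red-flowered: 557 × 1/4 = 139.25
  pink-flowered: 557 × 2/4 = 278.5
  white-flowered: 557 × 1/4 = 139.25
Contribution of white-flowered: (142 − 139.25)² / 139.25 = 0.0543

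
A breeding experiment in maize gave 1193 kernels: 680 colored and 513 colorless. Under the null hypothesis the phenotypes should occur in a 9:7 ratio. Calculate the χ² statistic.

0.272

Total ratio parts = 16. Expected numbers out of 1193:
  colored: 1193 × 9/16 = 671.0625
  colorless: 1193 × 7/16 = 521.9375
χ² = Σ (O − E)² / E
  colored: (680 − 671.0625)² / 671.0625 = 0.1190
  colorless: (513 − 521.9375)² / 521.9375 = 0.1530
χ² = 0.1190 + 0.1530 = 0.272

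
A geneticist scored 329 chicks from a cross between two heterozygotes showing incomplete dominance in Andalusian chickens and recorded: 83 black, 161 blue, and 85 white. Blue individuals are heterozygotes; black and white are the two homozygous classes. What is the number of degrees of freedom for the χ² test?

With incomplete dominance, a heterozygote × heterozygote cross gives a 1:2:1 phenotypic ratio.
A goodness-of-fit test with 3 phenotype classes has df = 3 − 1 = 2.

2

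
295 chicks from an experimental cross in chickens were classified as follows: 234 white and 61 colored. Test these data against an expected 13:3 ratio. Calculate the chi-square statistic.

0.720

The 13:3 ratio has 16 parts, so with N = 295 the expected counts are:
  white: 295 × 13/16 = 239.6875
  colored: 295 × 3/16 = 55.3125
χ² = Σ (O − E)² / E
  white: (234 − 239.6875)² / 239.6875 = 0.1350
  colored: (61 − 55.3125)² / 55.3125 = 0.5848
χ² = 0.1350 + 0.5848 = 0.7198 ≈ 0.720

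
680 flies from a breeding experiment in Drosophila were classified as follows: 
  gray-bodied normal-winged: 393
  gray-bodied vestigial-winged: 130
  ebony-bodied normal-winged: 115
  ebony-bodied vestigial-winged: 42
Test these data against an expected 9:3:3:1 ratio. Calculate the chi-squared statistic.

1.569

The 9:3:3:1 ratio has 16 parts, so with N = 680 the expected counts are:
  gray-bodied normal-winged: 680 × 9/16 = 382.5
  gray-bodied vestigial-winged: 680 × 3/16 = 127.5
  ebony-bodied normal-winged: 680 × 3/16 = 127.5
  ebony-bodied vestigial-winged: 680 × 1/16 = 42.5
χ² = Σ (O − E)² / E
  gray-bodied normal-winged: (393 − 382.5)² / 382.5 = 0.2882
  gray-bodied vestigial-winged: (130 − 127.5)² / 127.5 = 0.0490
  ebony-bodied normal-winged: (115 − 127.5)² / 127.5 = 1.2255
  ebony-bodied vestigial-winged: (42 − 42.5)² / 42.5 = 0.0059
χ² = 0.2882 + 0.0490 + 1.2255 + 0.0059 = 1.5686 ≈ 1.569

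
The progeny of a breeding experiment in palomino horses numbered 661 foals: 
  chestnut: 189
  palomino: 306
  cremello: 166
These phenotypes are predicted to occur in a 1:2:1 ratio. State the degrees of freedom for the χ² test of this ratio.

2

A goodness-of-fit test with 3 phenotype classes has df = 3 − 1 = 2.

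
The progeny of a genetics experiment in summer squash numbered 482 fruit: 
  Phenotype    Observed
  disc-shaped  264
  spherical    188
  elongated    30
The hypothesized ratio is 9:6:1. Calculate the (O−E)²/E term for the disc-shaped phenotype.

0.187

Under the 9:6:1 hypothesis (Σ ratio = 16, N = 482):
  disc-shaped: 482 × 9/16 = 271.125
  spherical: 482 × 6/16 = 180.75
  elongated: 482 × 1/16 = 30.125
Contribution of disc-shaped: (264 − 271.125)² / 271.125 = 0.1872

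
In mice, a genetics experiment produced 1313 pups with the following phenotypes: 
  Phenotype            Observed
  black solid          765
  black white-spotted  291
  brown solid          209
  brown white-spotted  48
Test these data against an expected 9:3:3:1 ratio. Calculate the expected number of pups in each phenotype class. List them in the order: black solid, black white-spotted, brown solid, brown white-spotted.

738.5625, 246.1875, 246.1875, 82.0625

Total ratio parts = 16. Expected numbers out of 1313:
  black solid: 1313 × 9/16 = 738.5625
  black white-spotted: 1313 × 3/16 = 246.1875
  brown solid: 1313 × 3/16 = 246.1875
  brown white-spotted: 1313 × 1/16 = 82.0625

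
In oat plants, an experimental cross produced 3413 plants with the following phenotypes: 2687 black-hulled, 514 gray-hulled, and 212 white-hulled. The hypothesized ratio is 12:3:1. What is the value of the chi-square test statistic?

31.118

Expected counts for N = 3413 under a 12:3:1 ratio (total parts = 16):
  black-hulled: 3413 × 12/16 = 2559.75
  gray-hulled: 3413 × 3/16 = 639.9375
  white-hulled: 3413 × 1/16 = 213.3125
χ² = Σ (O − E)² / E
  black-hulled: (2687 − 2559.75)² / 2559.75 = 6.3258
  gray-hulled: (514 − 639.9375)² / 639.9375 = 24.7841
  white-hulled: (212 − 213.3125)² / 213.3125 = 0.0081
χ² = 6.3258 + 24.7841 + 0.0081 = 31.118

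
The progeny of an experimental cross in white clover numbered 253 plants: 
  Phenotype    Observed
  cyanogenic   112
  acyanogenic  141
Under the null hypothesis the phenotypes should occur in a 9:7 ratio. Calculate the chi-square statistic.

14.758

The 9:7 ratio has 16 parts, so with N = 253 the expected counts are:
  cyanogenic: 253 × 9/16 = 142.3125
  acyanogenic: 253 × 7/16 = 110.6875
χ² = Σ (O − E)² / E
  cyanogenic: (112 − 142.3125)² / 142.3125 = 6.4565
  acyanogenic: (141 − 110.6875)² / 110.6875 = 8.3013
χ² = 6.4565 + 8.3013 = 14.7578 ≈ 14.758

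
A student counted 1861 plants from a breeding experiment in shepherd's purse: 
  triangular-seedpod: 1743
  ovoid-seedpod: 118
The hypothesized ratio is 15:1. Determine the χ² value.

0.026

The 15:1 ratio has 16 parts, so with N = 1861 the expected counts are:
  triangular-seedpod: 1861 × 15/16 = 1744.6875
  ovoid-seedpod: 1861 × 1/16 = 116.3125
χ² = Σ (O − E)² / E
  triangular-seedpod: (1743 − 1744.6875)² / 1744.6875 = 0.0016
  ovoid-seedpod: (118 − 116.3125)² / 116.3125 = 0.0245
χ² = 0.0016 + 0.0245 = 0.0261 ≈ 0.026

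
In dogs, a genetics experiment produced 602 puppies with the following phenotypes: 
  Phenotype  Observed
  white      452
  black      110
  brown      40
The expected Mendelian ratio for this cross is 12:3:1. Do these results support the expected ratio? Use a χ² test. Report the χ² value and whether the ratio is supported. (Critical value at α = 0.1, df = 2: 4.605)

0.224; consistent

Total ratio parts = 16. Expected numbers out of 602:
  white: 602 × 12/16 = 451.5
  black: 602 × 3/16 = 112.875
  brown: 602 × 1/16 = 37.625
χ² = Σ (O − E)² / E
  white: (452 − 451.5)² / 451.5 = 0.0006
  black: (110 − 112.875)² / 112.875 = 0.0732
  brown: (40 − 37.625)² / 37.625 = 0.1499
χ² = 0.0006 + 0.0732 + 0.1499 = 0.2237 ≈ 0.224
Degrees of freedom = 3 − 1 = 2; critical value at α = 0.1 is 4.605.
Since 0.224 < 4.605, we fail to reject the null hypothesis — the data are consistent with the 12:3:1 ratio.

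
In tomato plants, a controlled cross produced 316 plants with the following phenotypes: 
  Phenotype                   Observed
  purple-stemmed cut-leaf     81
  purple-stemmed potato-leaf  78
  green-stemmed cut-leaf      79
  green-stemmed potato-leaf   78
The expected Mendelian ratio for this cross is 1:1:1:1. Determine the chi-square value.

Total ratio parts = 4. Expected numbers out of 316:
  purple-stemmed cut-leaf: 316 × 1/4 = 79
  purple-stemmed potato-leaf: 316 × 1/4 = 79
  green-stemmed cut-leaf: 316 × 1/4 = 79
  green-stemmed potato-leaf: 316 × 1/4 = 79
χ² = Σ (O − E)² / E
  purple-stemmed cut-leaf: (81 − 79)² / 79 = 0.0506
  purple-stemmed potato-leaf: (78 − 79)² / 79 = 0.0127
  green-stemmed cut-leaf: (79 − 79)² / 79 = 0.0000
  green-stemmed potato-leaf: (78 − 79)² / 79 = 0.0127
χ² = 0.0506 + 0.0127 + 0.0000 + 0.0127 = 0.076

0.076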